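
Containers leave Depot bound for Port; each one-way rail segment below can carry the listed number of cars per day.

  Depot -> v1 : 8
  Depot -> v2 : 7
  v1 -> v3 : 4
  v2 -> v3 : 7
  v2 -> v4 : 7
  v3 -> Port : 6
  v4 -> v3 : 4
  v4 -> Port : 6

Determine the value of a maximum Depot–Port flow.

Augment Depot→v1→v3→Port: bottleneck 4, flow now 4.
Augment Depot→v2→v3→Port: bottleneck 2, flow now 6.
Augment Depot→v2→v4→Port: bottleneck 5, flow now 11.
No augmenting path remains; maximum flow = 11.
In the residual graph, reachable from Depot: {Depot, v1}.
Min-cut edges: Depot→v2 (7), v1→v3 (4); capacity 7 + 4 = 11.
This cut is saturated, so no flow can exceed 11.

11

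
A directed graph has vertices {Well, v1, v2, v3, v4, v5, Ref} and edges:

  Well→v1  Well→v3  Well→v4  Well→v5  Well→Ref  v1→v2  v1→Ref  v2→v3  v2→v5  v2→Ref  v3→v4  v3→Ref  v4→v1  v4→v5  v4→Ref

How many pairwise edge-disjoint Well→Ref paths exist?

4

Assign every edge capacity 1; by Menger, the answer equals the max flow.
Path Well→Ref (+1); total 1.
Path Well→v1→Ref (+1); total 2.
Path Well→v3→Ref (+1); total 3.
Path Well→v4→Ref (+1); total 4.
No residual Well→Ref path; max flow = 4.
Certifying cut of size 4: {Well→Ref, Well→v1, Well→v3, Well→v4}.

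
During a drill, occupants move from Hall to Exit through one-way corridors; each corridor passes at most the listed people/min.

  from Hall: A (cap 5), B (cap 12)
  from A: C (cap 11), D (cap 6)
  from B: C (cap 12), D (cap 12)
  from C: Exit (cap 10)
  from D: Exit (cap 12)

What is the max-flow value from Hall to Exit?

17

Augment Hall→A→C→Exit: bottleneck 5, flow now 5.
Augment Hall→B→C→Exit: bottleneck 5, flow now 10.
Augment Hall→B→D→Exit: bottleneck 7, flow now 17.
No augmenting path remains; maximum flow = 17.
In the residual graph, reachable from Hall: {Hall}.
Min-cut edges: Hall→A (5), Hall→B (12); capacity 5 + 12 = 17.
This cut is saturated, so no flow can exceed 17.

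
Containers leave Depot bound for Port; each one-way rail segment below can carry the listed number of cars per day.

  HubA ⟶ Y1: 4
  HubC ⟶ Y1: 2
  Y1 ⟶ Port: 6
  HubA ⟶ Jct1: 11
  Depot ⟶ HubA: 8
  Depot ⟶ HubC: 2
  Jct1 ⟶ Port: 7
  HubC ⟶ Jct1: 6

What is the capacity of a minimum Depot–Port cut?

Augment Depot→HubA→Y1→Port: bottleneck 4, flow now 4.
Augment Depot→HubA→Jct1→Port: bottleneck 4, flow now 8.
Augment Depot→HubC→Y1→Port: bottleneck 2, flow now 10.
No augmenting path remains; maximum flow = 10.
By max-flow min-cut, the minimum cut capacity equals the max flow.
In the residual graph, reachable from Depot: {Depot}.
Min-cut edges: Depot→HubA (8), Depot→HubC (2); capacity 8 + 2 = 10.

10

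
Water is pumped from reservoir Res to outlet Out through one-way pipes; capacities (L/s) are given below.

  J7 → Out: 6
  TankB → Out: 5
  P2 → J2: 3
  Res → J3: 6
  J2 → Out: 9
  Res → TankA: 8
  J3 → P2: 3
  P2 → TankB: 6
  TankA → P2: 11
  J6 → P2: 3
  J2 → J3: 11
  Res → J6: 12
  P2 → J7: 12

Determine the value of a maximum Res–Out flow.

Augment Res→TankA→P2→J7→Out: bottleneck 6, flow now 6.
Augment Res→TankA→P2→TankB→Out: bottleneck 2, flow now 8.
Augment Res→J3→P2→TankB→Out: bottleneck 3, flow now 11.
Augment Res→J6→P2→J2→Out: bottleneck 3, flow now 14.
No augmenting path remains; maximum flow = 14.
In the residual graph, reachable from Res: {Res, J3, J6}.
Min-cut edges: Res→TankA (8), J3→P2 (3), J6→P2 (3); capacity 8 + 3 + 3 = 14.
This cut is saturated, so no flow can exceed 14.

14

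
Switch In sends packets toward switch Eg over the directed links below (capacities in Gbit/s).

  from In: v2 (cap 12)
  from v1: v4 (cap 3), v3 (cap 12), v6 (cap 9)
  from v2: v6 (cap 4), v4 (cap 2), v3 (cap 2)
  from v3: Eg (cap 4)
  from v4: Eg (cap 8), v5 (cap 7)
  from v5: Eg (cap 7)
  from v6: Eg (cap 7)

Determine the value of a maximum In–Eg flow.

8

Augment In→v2→v3→Eg: bottleneck 2, flow now 2.
Augment In→v2→v4→Eg: bottleneck 2, flow now 4.
Augment In→v2→v6→Eg: bottleneck 4, flow now 8.
No augmenting path remains; maximum flow = 8.
In the residual graph, reachable from In: {In, v2}.
Min-cut edges: v2→v3 (2), v2→v4 (2), v2→v6 (4); capacity 2 + 2 + 4 = 8.
This cut is saturated, so no flow can exceed 8.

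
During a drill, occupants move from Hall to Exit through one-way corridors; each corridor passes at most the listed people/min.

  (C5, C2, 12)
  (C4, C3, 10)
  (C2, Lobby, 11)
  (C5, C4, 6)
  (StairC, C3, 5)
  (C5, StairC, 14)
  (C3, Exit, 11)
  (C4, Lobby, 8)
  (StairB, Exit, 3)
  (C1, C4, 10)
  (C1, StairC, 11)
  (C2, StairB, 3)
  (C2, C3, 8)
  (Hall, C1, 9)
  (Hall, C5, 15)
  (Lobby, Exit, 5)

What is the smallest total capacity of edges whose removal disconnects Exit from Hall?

19

Augment Hall→C1→C4→C3→Exit: bottleneck 9, flow now 9.
Augment Hall→C5→C4→C3→Exit: bottleneck 1, flow now 10.
Augment Hall→C5→C4→Lobby→Exit: bottleneck 5, flow now 15.
Augment Hall→C5→C2→C3→Exit: bottleneck 1, flow now 16.
Augment Hall→C5→C2→StairB→Exit: bottleneck 3, flow now 19.
No augmenting path remains; maximum flow = 19.
By max-flow min-cut, the minimum cut capacity equals the max flow.
In the residual graph, reachable from Hall: {Hall, C1, C5, C4, C2, StairC, C3, Lobby}.
Min-cut edges: C2→StairB (3), C3→Exit (11), Lobby→Exit (5); capacity 3 + 11 + 5 = 19.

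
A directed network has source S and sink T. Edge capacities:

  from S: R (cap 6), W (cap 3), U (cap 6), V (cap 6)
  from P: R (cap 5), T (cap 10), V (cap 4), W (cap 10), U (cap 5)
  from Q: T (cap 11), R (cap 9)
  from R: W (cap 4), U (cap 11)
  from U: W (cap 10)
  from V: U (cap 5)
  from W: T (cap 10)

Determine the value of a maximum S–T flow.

Augment S→W→T: bottleneck 3, flow now 3.
Augment S→R→W→T: bottleneck 4, flow now 7.
Augment S→U→W→T: bottleneck 3, flow now 10.
No augmenting path remains; maximum flow = 10.
In the residual graph, reachable from S: {S, R, U, V, W}.
Min-cut edges: W→T (10); capacity 10 = 10.
This cut is saturated, so no flow can exceed 10.

10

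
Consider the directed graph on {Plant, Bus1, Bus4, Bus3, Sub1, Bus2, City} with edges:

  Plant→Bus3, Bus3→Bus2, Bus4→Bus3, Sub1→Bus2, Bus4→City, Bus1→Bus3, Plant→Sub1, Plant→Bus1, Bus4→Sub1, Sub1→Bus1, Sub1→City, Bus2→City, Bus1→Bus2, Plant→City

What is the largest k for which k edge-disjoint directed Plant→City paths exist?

3

Assign every edge capacity 1; by Menger, the answer equals the max flow.
Path Plant→City (+1); total 1.
Path Plant→Sub1→City (+1); total 2.
Path Plant→Bus1→Bus2→City (+1); total 3.
No residual Plant→City path; max flow = 3.
Certifying cut of size 3: {Bus2→City, Plant→City, Plant→Sub1}.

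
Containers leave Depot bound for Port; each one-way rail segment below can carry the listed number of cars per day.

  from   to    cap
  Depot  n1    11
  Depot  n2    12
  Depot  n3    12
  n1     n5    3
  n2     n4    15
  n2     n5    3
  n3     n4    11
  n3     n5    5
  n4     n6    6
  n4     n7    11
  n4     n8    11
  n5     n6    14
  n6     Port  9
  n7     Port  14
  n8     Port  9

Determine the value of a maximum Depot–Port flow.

Augment Depot→n1→n5→n6→Port: bottleneck 3, flow now 3.
Augment Depot→n2→n4→n6→Port: bottleneck 6, flow now 9.
Augment Depot→n2→n4→n7→Port: bottleneck 6, flow now 15.
Augment Depot→n3→n4→n7→Port: bottleneck 5, flow now 20.
Augment Depot→n3→n4→n8→Port: bottleneck 6, flow now 26.
Augment Depot→n3→n5→n6→n4→n8→Port: bottleneck 1, flow now 27. (uses reverse residual edge)
No augmenting path remains; maximum flow = 27.
In the residual graph, reachable from Depot: {Depot, n1}.
Min-cut edges: Depot→n2 (12), Depot→n3 (12), n1→n5 (3); capacity 12 + 12 + 3 = 27.
This cut is saturated, so no flow can exceed 27.

27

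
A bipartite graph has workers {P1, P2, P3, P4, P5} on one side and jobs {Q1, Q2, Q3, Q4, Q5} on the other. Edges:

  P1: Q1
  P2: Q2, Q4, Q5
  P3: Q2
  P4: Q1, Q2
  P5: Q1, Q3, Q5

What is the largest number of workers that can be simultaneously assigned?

Unit-capacity flow: source→left, listed edges, right→sink; max matching = max flow.
Augmenting path P1→Q1 (+1); matched 1.
Augmenting path P2→Q2 (+1); matched 2.
Augmenting path P5→Q3 (+1); matched 3.
Augmenting path P3→Q2→P2→Q4 (+1); matched 4.
No augmenting path remains; maximum matching = 4.
König certificate: {P2, P5, Q1, Q2} is a vertex cover of size 4 (every listed pair touches it), so no matching can be larger.

4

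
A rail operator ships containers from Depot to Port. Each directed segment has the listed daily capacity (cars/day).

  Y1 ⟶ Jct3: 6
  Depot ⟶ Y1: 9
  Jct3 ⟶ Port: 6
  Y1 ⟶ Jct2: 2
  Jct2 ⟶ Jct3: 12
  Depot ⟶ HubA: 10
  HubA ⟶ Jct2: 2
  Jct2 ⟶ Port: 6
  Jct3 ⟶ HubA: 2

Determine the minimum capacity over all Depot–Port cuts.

Augment Depot→Y1→Jct3→Port: bottleneck 6, flow now 6.
Augment Depot→Y1→Jct2→Port: bottleneck 2, flow now 8.
Augment Depot→HubA→Jct2→Port: bottleneck 2, flow now 10.
No augmenting path remains; maximum flow = 10.
By max-flow min-cut, the minimum cut capacity equals the max flow.
In the residual graph, reachable from Depot: {Depot, Y1, HubA}.
Min-cut edges: Y1→Jct3 (6), Y1→Jct2 (2), HubA→Jct2 (2); capacity 6 + 2 + 2 = 10.

10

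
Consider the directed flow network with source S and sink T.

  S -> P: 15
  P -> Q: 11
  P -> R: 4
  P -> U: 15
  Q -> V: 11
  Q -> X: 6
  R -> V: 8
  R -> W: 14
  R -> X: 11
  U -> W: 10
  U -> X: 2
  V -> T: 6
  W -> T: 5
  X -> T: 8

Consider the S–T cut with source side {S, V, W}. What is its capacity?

Edges leaving {S, V, W}: S→P (15), V→T (6), W→T (5).
Cut capacity = 15 + 6 + 5 = 26.

26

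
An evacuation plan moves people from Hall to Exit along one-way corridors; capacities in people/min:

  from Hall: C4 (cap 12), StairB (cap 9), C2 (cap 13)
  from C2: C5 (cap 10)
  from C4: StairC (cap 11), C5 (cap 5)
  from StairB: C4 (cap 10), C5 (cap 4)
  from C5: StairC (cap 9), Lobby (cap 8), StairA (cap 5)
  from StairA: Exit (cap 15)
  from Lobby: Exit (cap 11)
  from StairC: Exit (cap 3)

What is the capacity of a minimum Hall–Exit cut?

16

Augment Hall→C4→StairC→Exit: bottleneck 3, flow now 3.
Augment Hall→C2→C5→StairA→Exit: bottleneck 5, flow now 8.
Augment Hall→C2→C5→Lobby→Exit: bottleneck 5, flow now 13.
Augment Hall→C4→C5→Lobby→Exit: bottleneck 3, flow now 16.
No augmenting path remains; maximum flow = 16.
By max-flow min-cut, the minimum cut capacity equals the max flow.
In the residual graph, reachable from Hall: {Hall, C2, C4, StairB, C5, StairC}.
Min-cut edges: C5→StairA (5), C5→Lobby (8), StairC→Exit (3); capacity 5 + 8 + 3 = 16.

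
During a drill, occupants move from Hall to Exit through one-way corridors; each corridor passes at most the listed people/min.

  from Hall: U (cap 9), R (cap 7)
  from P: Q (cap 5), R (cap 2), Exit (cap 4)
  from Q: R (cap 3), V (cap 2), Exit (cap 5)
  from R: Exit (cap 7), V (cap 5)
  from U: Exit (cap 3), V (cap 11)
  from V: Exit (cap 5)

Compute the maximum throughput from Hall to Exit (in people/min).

15

Augment Hall→R→Exit: bottleneck 7, flow now 7.
Augment Hall→U→Exit: bottleneck 3, flow now 10.
Augment Hall→U→V→Exit: bottleneck 5, flow now 15.
No augmenting path remains; maximum flow = 15.
In the residual graph, reachable from Hall: {Hall, U, V}.
Min-cut edges: Hall→R (7), U→Exit (3), V→Exit (5); capacity 7 + 3 + 5 = 15.
This cut is saturated, so no flow can exceed 15.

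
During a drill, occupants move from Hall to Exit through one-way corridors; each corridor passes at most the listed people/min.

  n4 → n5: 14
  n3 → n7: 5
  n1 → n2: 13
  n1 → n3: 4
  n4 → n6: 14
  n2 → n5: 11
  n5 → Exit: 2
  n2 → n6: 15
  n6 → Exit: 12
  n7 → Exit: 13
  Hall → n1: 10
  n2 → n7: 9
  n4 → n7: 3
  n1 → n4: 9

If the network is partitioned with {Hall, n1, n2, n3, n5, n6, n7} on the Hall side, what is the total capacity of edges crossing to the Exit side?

36

Edges leaving {Hall, n1, n2, n3, n5, n6, n7}: n1→n4 (9), n5→Exit (2), n6→Exit (12), n7→Exit (13).
Cut capacity = 9 + 2 + 12 + 13 = 36.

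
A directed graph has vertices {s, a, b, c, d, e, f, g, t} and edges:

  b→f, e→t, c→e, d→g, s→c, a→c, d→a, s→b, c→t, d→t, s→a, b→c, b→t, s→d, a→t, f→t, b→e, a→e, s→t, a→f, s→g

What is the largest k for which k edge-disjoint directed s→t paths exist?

5

Assign every edge capacity 1; by Menger, the answer equals the max flow.
Path s→t (+1); total 1.
Path s→a→t (+1); total 2.
Path s→b→t (+1); total 3.
Path s→c→t (+1); total 4.
Path s→d→t (+1); total 5.
No residual s→t path; max flow = 5.
Certifying cut of size 5: {s→a, s→b, s→c, s→d, s→t}.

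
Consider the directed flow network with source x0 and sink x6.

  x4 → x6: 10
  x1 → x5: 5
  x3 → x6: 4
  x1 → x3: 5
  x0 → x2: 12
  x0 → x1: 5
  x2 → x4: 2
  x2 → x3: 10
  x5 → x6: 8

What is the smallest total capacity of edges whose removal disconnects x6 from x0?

Augment x0→x1→x3→x6: bottleneck 4, flow now 4.
Augment x0→x1→x5→x6: bottleneck 1, flow now 5.
Augment x0→x2→x4→x6: bottleneck 2, flow now 7.
Augment x0→x2→x3→x1→x5→x6: bottleneck 4, flow now 11. (uses reverse residual edge)
No augmenting path remains; maximum flow = 11.
By max-flow min-cut, the minimum cut capacity equals the max flow.
In the residual graph, reachable from x0: {x0, x2, x3}.
Min-cut edges: x0→x1 (5), x2→x4 (2), x3→x6 (4); capacity 5 + 2 + 4 = 11.

11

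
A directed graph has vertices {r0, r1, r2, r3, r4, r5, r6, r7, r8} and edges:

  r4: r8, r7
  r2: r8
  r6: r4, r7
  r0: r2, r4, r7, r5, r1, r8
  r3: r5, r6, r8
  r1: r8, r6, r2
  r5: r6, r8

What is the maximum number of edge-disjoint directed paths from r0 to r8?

Assign every edge capacity 1; by Menger, the answer equals the max flow.
Path r0→r8 (+1); total 1.
Path r0→r1→r8 (+1); total 2.
Path r0→r2→r8 (+1); total 3.
Path r0→r4→r8 (+1); total 4.
Path r0→r5→r8 (+1); total 5.
No residual r0→r8 path; max flow = 5.
Certifying cut of size 5: {r0→r1, r0→r2, r0→r4, r0→r5, r0→r8}.

5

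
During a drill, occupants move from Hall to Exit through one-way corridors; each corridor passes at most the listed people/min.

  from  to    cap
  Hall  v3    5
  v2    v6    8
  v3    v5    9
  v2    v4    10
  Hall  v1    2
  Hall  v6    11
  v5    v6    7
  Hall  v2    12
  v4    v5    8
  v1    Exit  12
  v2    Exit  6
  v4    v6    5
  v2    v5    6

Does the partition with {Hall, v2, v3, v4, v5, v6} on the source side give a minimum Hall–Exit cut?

Yes — it is a minimum cut (capacity 8).

Given cut capacity: 2 + 6 = 8.
Augment Hall→v1→Exit: bottleneck 2, flow now 2.
Augment Hall→v2→Exit: bottleneck 6, flow now 8.
No augmenting path remains; maximum flow = 8.
Cut capacity 8 equals the max flow, so it is a minimum cut.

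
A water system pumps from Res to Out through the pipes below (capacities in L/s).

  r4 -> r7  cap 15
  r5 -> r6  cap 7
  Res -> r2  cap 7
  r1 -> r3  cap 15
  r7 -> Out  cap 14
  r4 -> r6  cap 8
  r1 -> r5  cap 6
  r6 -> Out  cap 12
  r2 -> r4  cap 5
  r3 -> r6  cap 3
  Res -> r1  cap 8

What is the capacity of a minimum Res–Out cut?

Augment Res→r1→r3→r6→Out: bottleneck 3, flow now 3.
Augment Res→r1→r5→r6→Out: bottleneck 5, flow now 8.
Augment Res→r2→r4→r6→Out: bottleneck 4, flow now 12.
Augment Res→r2→r4→r7→Out: bottleneck 1, flow now 13.
No augmenting path remains; maximum flow = 13.
By max-flow min-cut, the minimum cut capacity equals the max flow.
In the residual graph, reachable from Res: {Res, r2}.
Min-cut edges: Res→r1 (8), r2→r4 (5); capacity 8 + 5 = 13.

13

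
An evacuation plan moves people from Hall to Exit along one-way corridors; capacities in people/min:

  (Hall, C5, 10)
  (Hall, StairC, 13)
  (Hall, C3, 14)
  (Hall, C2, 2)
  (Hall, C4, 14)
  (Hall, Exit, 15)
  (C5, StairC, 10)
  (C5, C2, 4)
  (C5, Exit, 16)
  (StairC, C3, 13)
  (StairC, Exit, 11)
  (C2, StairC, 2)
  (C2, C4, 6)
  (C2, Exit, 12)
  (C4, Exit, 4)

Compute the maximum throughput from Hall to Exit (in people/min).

42

Augment Hall→Exit: bottleneck 15, flow now 15.
Augment Hall→C5→Exit: bottleneck 10, flow now 25.
Augment Hall→StairC→Exit: bottleneck 11, flow now 36.
Augment Hall→C2→Exit: bottleneck 2, flow now 38.
Augment Hall→C4→Exit: bottleneck 4, flow now 42.
No augmenting path remains; maximum flow = 42.
In the residual graph, reachable from Hall: {Hall, StairC, C3, C4}.
Min-cut edges: Hall→C5 (10), Hall→C2 (2), Hall→Exit (15), StairC→Exit (11), C4→Exit (4); capacity 10 + 2 + 15 + 11 + 4 = 42.
This cut is saturated, so no flow can exceed 42.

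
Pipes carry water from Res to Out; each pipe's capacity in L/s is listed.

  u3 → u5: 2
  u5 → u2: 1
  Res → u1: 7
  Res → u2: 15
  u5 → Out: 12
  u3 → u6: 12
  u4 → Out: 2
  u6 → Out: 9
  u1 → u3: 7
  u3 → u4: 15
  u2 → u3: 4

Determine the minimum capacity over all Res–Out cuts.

11

Augment Res→u1→u3→u4→Out: bottleneck 2, flow now 2.
Augment Res→u1→u3→u5→Out: bottleneck 2, flow now 4.
Augment Res→u1→u3→u6→Out: bottleneck 3, flow now 7.
Augment Res→u2→u3→u6→Out: bottleneck 4, flow now 11.
No augmenting path remains; maximum flow = 11.
By max-flow min-cut, the minimum cut capacity equals the max flow.
In the residual graph, reachable from Res: {Res, u2}.
Min-cut edges: Res→u1 (7), u2→u3 (4); capacity 7 + 4 = 11.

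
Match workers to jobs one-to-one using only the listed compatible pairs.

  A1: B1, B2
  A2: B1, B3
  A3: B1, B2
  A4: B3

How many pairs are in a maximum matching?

Unit-capacity flow: source→left, listed edges, right→sink; max matching = max flow.
Augmenting path A1→B1 (+1); matched 1.
Augmenting path A2→B3 (+1); matched 2.
Augmenting path A3→B2 (+1); matched 3.
No augmenting path remains; maximum matching = 3.
König certificate: {B1, B2, B3} is a vertex cover of size 3 (every listed pair touches it), so no matching can be larger.

3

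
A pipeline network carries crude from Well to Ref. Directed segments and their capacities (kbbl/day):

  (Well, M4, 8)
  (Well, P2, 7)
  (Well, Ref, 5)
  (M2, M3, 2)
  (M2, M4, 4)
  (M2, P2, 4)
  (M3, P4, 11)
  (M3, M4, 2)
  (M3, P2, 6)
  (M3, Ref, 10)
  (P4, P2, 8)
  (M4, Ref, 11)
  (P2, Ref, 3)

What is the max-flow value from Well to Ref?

16

Augment Well→Ref: bottleneck 5, flow now 5.
Augment Well→M4→Ref: bottleneck 8, flow now 13.
Augment Well→P2→Ref: bottleneck 3, flow now 16.
No augmenting path remains; maximum flow = 16.
In the residual graph, reachable from Well: {Well, P2}.
Min-cut edges: Well→M4 (8), Well→Ref (5), P2→Ref (3); capacity 8 + 5 + 3 = 16.
This cut is saturated, so no flow can exceed 16.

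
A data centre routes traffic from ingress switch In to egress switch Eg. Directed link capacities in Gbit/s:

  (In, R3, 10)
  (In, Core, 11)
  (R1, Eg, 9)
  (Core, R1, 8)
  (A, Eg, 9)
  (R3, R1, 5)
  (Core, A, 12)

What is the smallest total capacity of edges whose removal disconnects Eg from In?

16

Augment In→Core→A→Eg: bottleneck 9, flow now 9.
Augment In→Core→R1→Eg: bottleneck 2, flow now 11.
Augment In→R3→R1→Eg: bottleneck 5, flow now 16.
No augmenting path remains; maximum flow = 16.
By max-flow min-cut, the minimum cut capacity equals the max flow.
In the residual graph, reachable from In: {In, R3}.
Min-cut edges: In→Core (11), R3→R1 (5); capacity 11 + 5 = 16.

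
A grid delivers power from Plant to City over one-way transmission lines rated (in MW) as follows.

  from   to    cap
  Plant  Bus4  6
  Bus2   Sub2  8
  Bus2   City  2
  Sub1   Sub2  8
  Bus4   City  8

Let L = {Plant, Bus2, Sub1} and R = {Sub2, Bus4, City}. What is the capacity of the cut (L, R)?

24

Edges leaving {Plant, Bus2, Sub1}: Plant→Bus4 (6), Bus2→Sub2 (8), Bus2→City (2), Sub1→Sub2 (8).
Cut capacity = 6 + 8 + 2 + 8 = 24.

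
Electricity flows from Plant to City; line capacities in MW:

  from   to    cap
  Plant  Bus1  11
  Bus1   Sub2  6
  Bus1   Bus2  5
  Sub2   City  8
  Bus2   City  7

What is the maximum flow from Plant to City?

Augment Plant→Bus1→Sub2→City: bottleneck 6, flow now 6.
Augment Plant→Bus1→Bus2→City: bottleneck 5, flow now 11.
No augmenting path remains; maximum flow = 11.
In the residual graph, reachable from Plant: {Plant}.
Min-cut edges: Plant→Bus1 (11); capacity 11 = 11.
This cut is saturated, so no flow can exceed 11.

11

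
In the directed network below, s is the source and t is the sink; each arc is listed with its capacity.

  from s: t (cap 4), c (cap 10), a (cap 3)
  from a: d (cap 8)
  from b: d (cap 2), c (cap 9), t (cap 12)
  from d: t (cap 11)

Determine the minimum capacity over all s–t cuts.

Augment s→t: bottleneck 4, flow now 4.
Augment s→a→d→t: bottleneck 3, flow now 7.
No augmenting path remains; maximum flow = 7.
By max-flow min-cut, the minimum cut capacity equals the max flow.
In the residual graph, reachable from s: {s, c}.
Min-cut edges: s→a (3), s→t (4); capacity 3 + 4 = 7.

7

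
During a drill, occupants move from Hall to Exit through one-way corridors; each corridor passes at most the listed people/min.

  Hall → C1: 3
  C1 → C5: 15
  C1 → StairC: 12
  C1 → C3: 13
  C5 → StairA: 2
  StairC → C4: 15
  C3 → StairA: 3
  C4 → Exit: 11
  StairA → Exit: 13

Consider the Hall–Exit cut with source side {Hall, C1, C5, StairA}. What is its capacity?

38

Edges leaving {Hall, C1, C5, StairA}: C1→StairC (12), C1→C3 (13), StairA→Exit (13).
Cut capacity = 12 + 13 + 13 = 38.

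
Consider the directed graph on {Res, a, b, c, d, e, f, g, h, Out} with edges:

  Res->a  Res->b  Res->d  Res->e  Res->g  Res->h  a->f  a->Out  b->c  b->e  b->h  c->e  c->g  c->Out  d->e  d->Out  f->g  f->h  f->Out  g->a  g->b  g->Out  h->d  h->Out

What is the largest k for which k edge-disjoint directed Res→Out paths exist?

5

Assign every edge capacity 1; by Menger, the answer equals the max flow.
Path Res→a→Out (+1); total 1.
Path Res→d→Out (+1); total 2.
Path Res→g→Out (+1); total 3.
Path Res→h→Out (+1); total 4.
Path Res→b→c→Out (+1); total 5.
No residual Res→Out path; max flow = 5.
Certifying cut of size 5: {Res→a, Res→b, Res→d, Res→g, Res→h}.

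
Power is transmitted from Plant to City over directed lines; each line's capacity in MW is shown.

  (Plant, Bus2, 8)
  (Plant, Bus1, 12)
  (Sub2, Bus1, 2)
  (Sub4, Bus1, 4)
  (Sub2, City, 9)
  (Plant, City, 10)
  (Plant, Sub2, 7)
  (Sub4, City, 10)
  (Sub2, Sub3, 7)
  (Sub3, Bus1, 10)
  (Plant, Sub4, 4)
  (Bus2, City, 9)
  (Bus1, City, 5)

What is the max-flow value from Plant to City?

34

Augment Plant→City: bottleneck 10, flow now 10.
Augment Plant→Bus2→City: bottleneck 8, flow now 18.
Augment Plant→Sub2→City: bottleneck 7, flow now 25.
Augment Plant→Sub4→City: bottleneck 4, flow now 29.
Augment Plant→Bus1→City: bottleneck 5, flow now 34.
No augmenting path remains; maximum flow = 34.
In the residual graph, reachable from Plant: {Plant, Bus1}.
Min-cut edges: Plant→Bus2 (8), Plant→Sub2 (7), Plant→Sub4 (4), Plant→City (10), Bus1→City (5); capacity 8 + 7 + 4 + 10 + 5 = 34.
This cut is saturated, so no flow can exceed 34.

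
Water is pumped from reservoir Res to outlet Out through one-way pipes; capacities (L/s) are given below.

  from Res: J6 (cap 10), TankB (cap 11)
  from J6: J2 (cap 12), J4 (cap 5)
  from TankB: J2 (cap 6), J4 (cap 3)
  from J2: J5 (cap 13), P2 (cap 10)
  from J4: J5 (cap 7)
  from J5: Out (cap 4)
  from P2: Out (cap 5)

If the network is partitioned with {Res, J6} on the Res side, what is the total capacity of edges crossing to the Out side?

28

Edges leaving {Res, J6}: Res→TankB (11), J6→J2 (12), J6→J4 (5).
Cut capacity = 11 + 12 + 5 = 28.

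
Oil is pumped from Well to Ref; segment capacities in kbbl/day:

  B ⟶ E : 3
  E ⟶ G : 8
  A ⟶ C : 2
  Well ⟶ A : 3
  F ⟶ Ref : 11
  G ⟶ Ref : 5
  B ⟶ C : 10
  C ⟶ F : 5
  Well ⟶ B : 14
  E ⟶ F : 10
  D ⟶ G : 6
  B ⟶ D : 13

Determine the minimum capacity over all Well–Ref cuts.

Augment Well→A→C→F→Ref: bottleneck 2, flow now 2.
Augment Well→B→C→F→Ref: bottleneck 3, flow now 5.
Augment Well→B→D→G→Ref: bottleneck 5, flow now 10.
Augment Well→B→E→F→Ref: bottleneck 3, flow now 13.
No augmenting path remains; maximum flow = 13.
By max-flow min-cut, the minimum cut capacity equals the max flow.
In the residual graph, reachable from Well: {Well, A, B, C, D, G}.
Min-cut edges: B→E (3), C→F (5), G→Ref (5); capacity 3 + 5 + 5 = 13.

13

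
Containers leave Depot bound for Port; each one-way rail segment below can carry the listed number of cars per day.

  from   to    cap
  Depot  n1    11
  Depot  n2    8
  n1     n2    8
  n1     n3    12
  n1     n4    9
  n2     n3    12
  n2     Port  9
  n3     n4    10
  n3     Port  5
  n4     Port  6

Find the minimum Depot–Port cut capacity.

Augment Depot→n2→Port: bottleneck 8, flow now 8.
Augment Depot→n1→n2→Port: bottleneck 1, flow now 9.
Augment Depot→n1→n3→Port: bottleneck 5, flow now 14.
Augment Depot→n1→n4→Port: bottleneck 5, flow now 19.
No augmenting path remains; maximum flow = 19.
By max-flow min-cut, the minimum cut capacity equals the max flow.
In the residual graph, reachable from Depot: {Depot}.
Min-cut edges: Depot→n1 (11), Depot→n2 (8); capacity 11 + 8 = 19.

19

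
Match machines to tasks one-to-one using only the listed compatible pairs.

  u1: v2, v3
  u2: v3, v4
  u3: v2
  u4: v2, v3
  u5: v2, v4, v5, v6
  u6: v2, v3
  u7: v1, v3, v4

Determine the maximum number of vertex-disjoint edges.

5

Unit-capacity flow: source→left, listed edges, right→sink; max matching = max flow.
Augmenting path u1→v2 (+1); matched 1.
Augmenting path u2→v3 (+1); matched 2.
Augmenting path u5→v4 (+1); matched 3.
Augmenting path u7→v1 (+1); matched 4.
Augmenting path u4→v3→u2→v4→u5→v5 (+1); matched 5.
No augmenting path remains; maximum matching = 5.
König certificate: {u2, u5, u7, v2, v3} is a vertex cover of size 5 (every listed pair touches it), so no matching can be larger.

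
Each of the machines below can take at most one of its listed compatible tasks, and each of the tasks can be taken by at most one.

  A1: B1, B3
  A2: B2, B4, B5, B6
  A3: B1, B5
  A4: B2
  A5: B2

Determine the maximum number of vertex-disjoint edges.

Unit-capacity flow: source→left, listed edges, right→sink; max matching = max flow.
Augmenting path A1→B1 (+1); matched 1.
Augmenting path A2→B2 (+1); matched 2.
Augmenting path A3→B5 (+1); matched 3.
Augmenting path A4→B2→A2→B4 (+1); matched 4.
No augmenting path remains; maximum matching = 4.
König certificate: {A1, A2, A3, B2} is a vertex cover of size 4 (every listed pair touches it), so no matching can be larger.

4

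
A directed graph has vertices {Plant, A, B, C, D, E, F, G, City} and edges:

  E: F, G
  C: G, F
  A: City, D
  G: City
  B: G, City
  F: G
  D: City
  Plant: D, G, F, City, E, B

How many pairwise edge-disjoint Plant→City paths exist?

Assign every edge capacity 1; by Menger, the answer equals the max flow.
Path Plant→City (+1); total 1.
Path Plant→B→City (+1); total 2.
Path Plant→D→City (+1); total 3.
Path Plant→G→City (+1); total 4.
No residual Plant→City path; max flow = 4.
Certifying cut of size 4: {G→City, Plant→B, Plant→City, Plant→D}.

4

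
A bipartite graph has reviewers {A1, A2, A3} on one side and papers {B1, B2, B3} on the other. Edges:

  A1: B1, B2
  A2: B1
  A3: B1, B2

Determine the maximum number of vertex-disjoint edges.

Unit-capacity flow: source→left, listed edges, right→sink; max matching = max flow.
Augmenting path A1→B1 (+1); matched 1.
Augmenting path A3→B2 (+1); matched 2.
No augmenting path remains; maximum matching = 2.
König certificate: {B1, B2} is a vertex cover of size 2 (every listed pair touches it), so no matching can be larger.

2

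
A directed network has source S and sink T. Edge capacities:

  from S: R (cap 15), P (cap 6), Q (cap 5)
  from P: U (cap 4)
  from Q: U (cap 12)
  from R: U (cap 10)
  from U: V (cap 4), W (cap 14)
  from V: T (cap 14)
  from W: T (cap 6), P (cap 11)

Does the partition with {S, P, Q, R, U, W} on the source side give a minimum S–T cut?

Given cut capacity: 4 + 6 = 10.
Augment S→P→U→V→T: bottleneck 4, flow now 4.
Augment S→Q→U→W→T: bottleneck 5, flow now 9.
Augment S→R→U→W→T: bottleneck 1, flow now 10.
No augmenting path remains; maximum flow = 10.
Cut capacity 10 equals the max flow, so it is a minimum cut.

Yes — it is a minimum cut (capacity 10).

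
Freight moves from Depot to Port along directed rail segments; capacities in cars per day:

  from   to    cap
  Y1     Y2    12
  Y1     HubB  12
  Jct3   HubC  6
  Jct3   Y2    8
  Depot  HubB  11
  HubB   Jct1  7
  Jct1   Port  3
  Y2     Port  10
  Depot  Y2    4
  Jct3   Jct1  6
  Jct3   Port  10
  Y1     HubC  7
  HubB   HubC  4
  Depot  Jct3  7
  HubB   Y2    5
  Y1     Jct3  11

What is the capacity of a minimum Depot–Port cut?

19

Augment Depot→Jct3→Port: bottleneck 7, flow now 7.
Augment Depot→Y2→Port: bottleneck 4, flow now 11.
Augment Depot→HubB→Jct1→Port: bottleneck 3, flow now 14.
Augment Depot→HubB→Y2→Port: bottleneck 5, flow now 19.
No augmenting path remains; maximum flow = 19.
By max-flow min-cut, the minimum cut capacity equals the max flow.
In the residual graph, reachable from Depot: {Depot, HubB, Jct1, HubC}.
Min-cut edges: Depot→Jct3 (7), Depot→Y2 (4), HubB→Y2 (5), Jct1→Port (3); capacity 7 + 4 + 5 + 3 = 19.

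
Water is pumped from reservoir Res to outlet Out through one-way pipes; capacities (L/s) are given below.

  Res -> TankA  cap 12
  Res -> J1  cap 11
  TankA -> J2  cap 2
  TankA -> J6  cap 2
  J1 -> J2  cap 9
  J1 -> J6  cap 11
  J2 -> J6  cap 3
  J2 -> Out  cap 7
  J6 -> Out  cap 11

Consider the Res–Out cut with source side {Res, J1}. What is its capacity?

32

Edges leaving {Res, J1}: Res→TankA (12), J1→J2 (9), J1→J6 (11).
Cut capacity = 12 + 9 + 11 = 32.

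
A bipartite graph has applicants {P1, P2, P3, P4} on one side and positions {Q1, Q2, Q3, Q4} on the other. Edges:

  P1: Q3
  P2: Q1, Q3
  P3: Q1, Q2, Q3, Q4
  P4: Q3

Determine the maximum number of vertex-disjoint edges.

3

Unit-capacity flow: source→left, listed edges, right→sink; max matching = max flow.
Augmenting path P1→Q3 (+1); matched 1.
Augmenting path P2→Q1 (+1); matched 2.
Augmenting path P3→Q2 (+1); matched 3.
No augmenting path remains; maximum matching = 3.
König certificate: {P2, P3, Q3} is a vertex cover of size 3 (every listed pair touches it), so no matching can be larger.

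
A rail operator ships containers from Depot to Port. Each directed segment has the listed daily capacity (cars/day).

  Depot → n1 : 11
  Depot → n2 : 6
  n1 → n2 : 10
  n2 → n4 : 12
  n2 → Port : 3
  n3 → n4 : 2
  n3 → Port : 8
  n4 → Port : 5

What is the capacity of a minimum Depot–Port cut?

8

Augment Depot→n2→Port: bottleneck 3, flow now 3.
Augment Depot→n2→n4→Port: bottleneck 3, flow now 6.
Augment Depot→n1→n2→n4→Port: bottleneck 2, flow now 8.
No augmenting path remains; maximum flow = 8.
By max-flow min-cut, the minimum cut capacity equals the max flow.
In the residual graph, reachable from Depot: {Depot, n1, n2, n4}.
Min-cut edges: n2→Port (3), n4→Port (5); capacity 3 + 5 = 8.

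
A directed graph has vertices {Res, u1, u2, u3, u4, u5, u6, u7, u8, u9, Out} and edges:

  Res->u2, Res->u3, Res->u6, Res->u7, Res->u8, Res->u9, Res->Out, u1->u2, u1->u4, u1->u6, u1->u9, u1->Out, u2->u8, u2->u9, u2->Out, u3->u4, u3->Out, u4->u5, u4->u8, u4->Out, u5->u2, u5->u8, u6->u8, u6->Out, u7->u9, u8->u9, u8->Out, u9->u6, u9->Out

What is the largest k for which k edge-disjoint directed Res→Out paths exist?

6

Assign every edge capacity 1; by Menger, the answer equals the max flow.
Path Res→Out (+1); total 1.
Path Res→u2→Out (+1); total 2.
Path Res→u3→Out (+1); total 3.
Path Res→u6→Out (+1); total 4.
Path Res→u8→Out (+1); total 5.
Path Res→u9→Out (+1); total 6.
No residual Res→Out path; max flow = 6.
Certifying cut of size 6: {Res→Out, Res→u2, Res→u3, u6→Out, u8→Out, u9→Out}.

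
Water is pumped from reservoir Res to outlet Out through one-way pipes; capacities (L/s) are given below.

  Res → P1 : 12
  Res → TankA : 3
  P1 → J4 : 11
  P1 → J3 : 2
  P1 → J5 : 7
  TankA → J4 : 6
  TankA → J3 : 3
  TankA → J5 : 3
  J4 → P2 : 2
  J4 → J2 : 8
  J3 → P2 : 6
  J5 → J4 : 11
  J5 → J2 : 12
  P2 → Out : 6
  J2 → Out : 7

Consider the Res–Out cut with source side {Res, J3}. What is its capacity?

21

Edges leaving {Res, J3}: Res→P1 (12), Res→TankA (3), J3→P2 (6).
Cut capacity = 12 + 3 + 6 = 21.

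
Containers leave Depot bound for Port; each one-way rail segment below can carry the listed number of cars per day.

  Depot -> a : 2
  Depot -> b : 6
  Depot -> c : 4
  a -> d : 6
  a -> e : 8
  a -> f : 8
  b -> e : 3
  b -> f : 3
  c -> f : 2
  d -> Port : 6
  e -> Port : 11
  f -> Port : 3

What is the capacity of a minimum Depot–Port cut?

Augment Depot→a→d→Port: bottleneck 2, flow now 2.
Augment Depot→b→e→Port: bottleneck 3, flow now 5.
Augment Depot→b→f→Port: bottleneck 3, flow now 8.
No augmenting path remains; maximum flow = 8.
By max-flow min-cut, the minimum cut capacity equals the max flow.
In the residual graph, reachable from Depot: {Depot, b, c, f}.
Min-cut edges: Depot→a (2), b→e (3), f→Port (3); capacity 2 + 3 + 3 = 8.

8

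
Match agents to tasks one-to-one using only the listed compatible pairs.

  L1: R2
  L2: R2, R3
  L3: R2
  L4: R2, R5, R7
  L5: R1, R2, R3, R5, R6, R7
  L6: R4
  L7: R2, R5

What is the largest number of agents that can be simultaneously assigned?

Unit-capacity flow: source→left, listed edges, right→sink; max matching = max flow.
Augmenting path L1→R2 (+1); matched 1.
Augmenting path L2→R3 (+1); matched 2.
Augmenting path L4→R5 (+1); matched 3.
Augmenting path L5→R1 (+1); matched 4.
Augmenting path L6→R4 (+1); matched 5.
Augmenting path L7→R5→L4→R7 (+1); matched 6.
No augmenting path remains; maximum matching = 6.
König certificate: {L2, L4, L5, L6, L7, R2} is a vertex cover of size 6 (every listed pair touches it), so no matching can be larger.

6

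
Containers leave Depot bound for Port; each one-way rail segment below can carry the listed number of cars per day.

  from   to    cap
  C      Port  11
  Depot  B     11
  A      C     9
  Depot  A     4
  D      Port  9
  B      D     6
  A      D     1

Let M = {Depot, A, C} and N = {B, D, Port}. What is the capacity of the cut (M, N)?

23

Edges leaving {Depot, A, C}: Depot→B (11), A→D (1), C→Port (11).
Cut capacity = 11 + 1 + 11 = 23.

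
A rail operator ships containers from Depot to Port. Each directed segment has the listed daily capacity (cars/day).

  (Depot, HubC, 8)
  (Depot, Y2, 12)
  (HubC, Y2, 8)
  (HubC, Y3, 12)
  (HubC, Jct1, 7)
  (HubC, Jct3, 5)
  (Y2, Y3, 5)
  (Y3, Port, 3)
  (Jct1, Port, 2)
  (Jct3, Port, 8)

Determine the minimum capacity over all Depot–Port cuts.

Augment Depot→HubC→Y3→Port: bottleneck 3, flow now 3.
Augment Depot→HubC→Jct1→Port: bottleneck 2, flow now 5.
Augment Depot→HubC→Jct3→Port: bottleneck 3, flow now 8.
Augment Depot→Y2→Y3→HubC→Jct3→Port: bottleneck 2, flow now 10. (uses reverse residual edge)
No augmenting path remains; maximum flow = 10.
By max-flow min-cut, the minimum cut capacity equals the max flow.
In the residual graph, reachable from Depot: {Depot, HubC, Y2, Y3, Jct1}.
Min-cut edges: HubC→Jct3 (5), Y3→Port (3), Jct1→Port (2); capacity 5 + 3 + 2 = 10.

10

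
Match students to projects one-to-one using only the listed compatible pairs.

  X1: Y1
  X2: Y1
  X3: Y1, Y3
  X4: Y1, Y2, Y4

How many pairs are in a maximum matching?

Unit-capacity flow: source→left, listed edges, right→sink; max matching = max flow.
Augmenting path X1→Y1 (+1); matched 1.
Augmenting path X3→Y3 (+1); matched 2.
Augmenting path X4→Y2 (+1); matched 3.
No augmenting path remains; maximum matching = 3.
König certificate: {X3, X4, Y1} is a vertex cover of size 3 (every listed pair touches it), so no matching can be larger.

3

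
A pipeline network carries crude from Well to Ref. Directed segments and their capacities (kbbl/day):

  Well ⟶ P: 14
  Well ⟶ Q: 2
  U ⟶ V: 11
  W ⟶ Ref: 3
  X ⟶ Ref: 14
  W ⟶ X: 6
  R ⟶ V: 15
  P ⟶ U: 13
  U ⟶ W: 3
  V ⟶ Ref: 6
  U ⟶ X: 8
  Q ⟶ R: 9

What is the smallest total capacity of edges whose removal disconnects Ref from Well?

15

Augment Well→P→U→V→Ref: bottleneck 6, flow now 6.
Augment Well→P→U→W→Ref: bottleneck 3, flow now 9.
Augment Well→P→U→X→Ref: bottleneck 4, flow now 13.
Augment Well→Q→R→V→U→X→Ref: bottleneck 2, flow now 15. (uses reverse residual edge)
No augmenting path remains; maximum flow = 15.
By max-flow min-cut, the minimum cut capacity equals the max flow.
In the residual graph, reachable from Well: {Well, P}.
Min-cut edges: Well→Q (2), P→U (13); capacity 2 + 13 = 15.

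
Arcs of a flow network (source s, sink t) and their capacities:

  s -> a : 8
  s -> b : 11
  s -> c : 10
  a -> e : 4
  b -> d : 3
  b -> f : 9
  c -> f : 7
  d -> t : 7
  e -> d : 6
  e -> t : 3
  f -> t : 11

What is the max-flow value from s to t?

18

Augment s→a→e→t: bottleneck 3, flow now 3.
Augment s→b→d→t: bottleneck 3, flow now 6.
Augment s→b→f→t: bottleneck 8, flow now 14.
Augment s→c→f→t: bottleneck 3, flow now 17.
Augment s→a→e→d→t: bottleneck 1, flow now 18.
No augmenting path remains; maximum flow = 18.
In the residual graph, reachable from s: {s, a, b, c, f}.
Min-cut edges: a→e (4), b→d (3), f→t (11); capacity 4 + 3 + 11 = 18.
This cut is saturated, so no flow can exceed 18.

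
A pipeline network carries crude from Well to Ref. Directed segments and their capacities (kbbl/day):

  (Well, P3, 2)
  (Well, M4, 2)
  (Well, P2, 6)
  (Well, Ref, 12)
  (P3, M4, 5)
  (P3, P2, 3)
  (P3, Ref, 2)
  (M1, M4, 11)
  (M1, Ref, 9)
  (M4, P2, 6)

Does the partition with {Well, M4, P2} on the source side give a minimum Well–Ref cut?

Yes — it is a minimum cut (capacity 14).

Given cut capacity: 2 + 12 = 14.
Augment Well→Ref: bottleneck 12, flow now 12.
Augment Well→P3→Ref: bottleneck 2, flow now 14.
No augmenting path remains; maximum flow = 14.
Cut capacity 14 equals the max flow, so it is a minimum cut.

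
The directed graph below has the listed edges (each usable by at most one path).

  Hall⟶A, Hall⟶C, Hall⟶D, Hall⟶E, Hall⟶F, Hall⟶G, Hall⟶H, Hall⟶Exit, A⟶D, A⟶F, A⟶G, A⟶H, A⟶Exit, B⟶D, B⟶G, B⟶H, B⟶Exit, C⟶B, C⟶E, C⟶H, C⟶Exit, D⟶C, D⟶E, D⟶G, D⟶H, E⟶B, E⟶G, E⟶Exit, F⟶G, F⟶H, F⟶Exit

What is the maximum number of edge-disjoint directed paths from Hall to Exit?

6

Assign every edge capacity 1; by Menger, the answer equals the max flow.
Path Hall→Exit (+1); total 1.
Path Hall→A→Exit (+1); total 2.
Path Hall→C→Exit (+1); total 3.
Path Hall→E→Exit (+1); total 4.
Path Hall→F→Exit (+1); total 5.
Path Hall→D→C→B→Exit (+1); total 6.
No residual Hall→Exit path; max flow = 6.
Certifying cut of size 6: {Hall→A, Hall→C, Hall→D, Hall→E, Hall→Exit, Hall→F}.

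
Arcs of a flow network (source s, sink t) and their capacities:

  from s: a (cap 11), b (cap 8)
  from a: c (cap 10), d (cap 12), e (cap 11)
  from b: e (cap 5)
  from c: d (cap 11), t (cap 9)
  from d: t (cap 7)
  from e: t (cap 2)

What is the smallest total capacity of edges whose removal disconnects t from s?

Augment s→a→c→t: bottleneck 9, flow now 9.
Augment s→a→d→t: bottleneck 2, flow now 11.
Augment s→b→e→t: bottleneck 2, flow now 13.
No augmenting path remains; maximum flow = 13.
By max-flow min-cut, the minimum cut capacity equals the max flow.
In the residual graph, reachable from s: {s, b, e}.
Min-cut edges: s→a (11), e→t (2); capacity 11 + 2 = 13.

13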